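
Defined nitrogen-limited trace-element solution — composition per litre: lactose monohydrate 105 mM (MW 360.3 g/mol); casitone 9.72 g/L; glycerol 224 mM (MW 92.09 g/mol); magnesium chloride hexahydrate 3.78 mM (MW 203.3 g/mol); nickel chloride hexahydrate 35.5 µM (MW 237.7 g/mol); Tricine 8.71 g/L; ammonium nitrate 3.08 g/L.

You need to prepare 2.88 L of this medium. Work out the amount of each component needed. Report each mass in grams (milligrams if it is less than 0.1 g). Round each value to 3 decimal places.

lactose monohydrate 108.955 g; casitone 27.994 g; glycerol 59.409 g; magnesium chloride hexahydrate 2.213 g; nickel chloride hexahydrate 24.302 mg; Tricine 25.085 g; ammonium nitrate 8.870 g

Working volume: 2.88 L.
lactose monohydrate: 105 mmol/L × 360.3 g/mol × 2.88 L ÷ 1000 = 108.955 g
casitone: 9.72 g/L × 2.88 L = 27.994 g
glycerol: 224 mmol/L × 92.09 g/mol × 2.88 L ÷ 1000 = 59.409 g
magnesium chloride hexahydrate: 3.78 mmol/L × 203.3 g/mol × 2.88 L ÷ 1000 = 2.213 g
nickel chloride hexahydrate: 35.5 µmol/L × 237.7 g/mol × 2.88 L ÷ 1000 = 24.302 mg
Tricine: 8.71 g/L × 2.88 L = 25.085 g
ammonium nitrate: 3.08 g/L × 2.88 L = 8.870 g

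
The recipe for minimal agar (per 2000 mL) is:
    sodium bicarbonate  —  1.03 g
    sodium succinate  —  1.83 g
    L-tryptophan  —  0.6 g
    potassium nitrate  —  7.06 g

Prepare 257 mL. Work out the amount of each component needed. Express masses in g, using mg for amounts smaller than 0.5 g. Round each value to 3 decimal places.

sodium bicarbonate 132.355 mg; sodium succinate 235.155 mg; L-tryptophan 77.100 mg; potassium nitrate 0.907 g

Ratio of target to recipe volume: 257 / 2000 = 0.1285.
sodium bicarbonate: 1.03 g × (257 mL / 2000 mL) = 0.132355 g = 132.355 mg
sodium succinate: 1.83 g × (257 mL / 2000 mL) = 0.235155 g = 235.155 mg
L-tryptophan: 0.6 g × (257 mL / 2000 mL) = 0.0771 g = 77.100 mg
potassium nitrate: 7.06 g × (257 mL / 2000 mL) = 0.907 g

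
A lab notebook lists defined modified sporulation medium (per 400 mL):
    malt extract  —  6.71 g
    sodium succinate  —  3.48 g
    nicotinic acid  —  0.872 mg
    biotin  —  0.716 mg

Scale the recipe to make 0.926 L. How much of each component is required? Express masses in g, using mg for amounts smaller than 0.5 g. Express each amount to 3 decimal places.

Scale factor = 926 mL / 400 mL = 2.315.
malt extract: 6.71 g × (926 mL / 400 mL) = 15.534 g
sodium succinate: 3.48 g × (926 mL / 400 mL) = 8.056 g
nicotinic acid: 0.872 mg × (926 mL / 400 mL) = 2.019 mg
biotin: 0.716 mg × (926 mL / 400 mL) = 1.658 mg

malt extract 15.534 g; sodium succinate 8.056 g; nicotinic acid 2.019 mg; biotin 1.658 mg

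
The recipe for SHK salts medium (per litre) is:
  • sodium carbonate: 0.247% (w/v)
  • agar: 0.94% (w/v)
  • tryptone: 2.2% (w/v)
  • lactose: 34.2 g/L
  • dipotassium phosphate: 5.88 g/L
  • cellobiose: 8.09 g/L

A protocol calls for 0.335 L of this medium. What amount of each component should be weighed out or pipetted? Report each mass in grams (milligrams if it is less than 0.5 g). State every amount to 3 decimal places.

sodium carbonate 0.827 g; agar 3.149 g; tryptone 7.370 g; lactose 11.457 g; dipotassium phosphate 1.970 g; cellobiose 2.710 g

Working volume: 0.335 L.
sodium carbonate: 0.247% w/v = 2.47 g/L → 2.47 × 0.335 L = 0.827 g
agar: 0.94% w/v = 9.4 g/L → 9.4 × 0.335 L = 3.149 g
tryptone: 2.2 g per 100 mL × 335 mL ÷ 100 = 7.370 g
lactose: 34.2 g/L × 0.335 L = 11.457 g
dipotassium phosphate: 5.88 g/L × 0.335 L = 1.970 g
cellobiose: 8.09 g/L × 0.335 L = 2.710 g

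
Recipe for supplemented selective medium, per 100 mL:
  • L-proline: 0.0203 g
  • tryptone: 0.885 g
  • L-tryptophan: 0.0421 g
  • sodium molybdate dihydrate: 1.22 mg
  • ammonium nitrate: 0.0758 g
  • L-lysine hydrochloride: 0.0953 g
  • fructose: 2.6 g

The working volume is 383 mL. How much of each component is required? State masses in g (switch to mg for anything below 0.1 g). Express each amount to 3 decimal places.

Scale factor = 383 mL / 100 mL = 3.83.
L-proline: 0.0203 g × (383 mL / 100 mL) = 0.077749 g = 77.749 mg
tryptone: 0.885 g × (383 mL / 100 mL) = 3.390 g
L-tryptophan: 0.0421 g × (383 mL / 100 mL) = 0.161 g
sodium molybdate dihydrate: 1.22 mg × (383 mL / 100 mL) = 4.673 mg
ammonium nitrate: 0.0758 g × (383 mL / 100 mL) = 0.290 g
L-lysine hydrochloride: 0.0953 g × (383 mL / 100 mL) = 0.365 g
fructose: 2.6 g × (383 mL / 100 mL) = 9.958 g

L-proline 77.749 mg; tryptone 3.390 g; L-tryptophan 0.161 g; sodium molybdate dihydrate 4.673 mg; ammonium nitrate 0.290 g; L-lysine hydrochloride 0.365 g; fructose 9.958 g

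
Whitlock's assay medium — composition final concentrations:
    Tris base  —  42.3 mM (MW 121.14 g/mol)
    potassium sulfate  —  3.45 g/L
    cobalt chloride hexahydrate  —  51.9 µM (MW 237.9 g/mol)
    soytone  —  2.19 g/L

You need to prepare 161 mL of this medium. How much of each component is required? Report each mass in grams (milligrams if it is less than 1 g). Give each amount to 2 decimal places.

Tris base 825.00 mg; potassium sulfate 555.45 mg; cobalt chloride hexahydrate 1.99 mg; soytone 352.59 mg

Scale factor relative to 1 L: 0.161.
Tris base: 42.3 mmol/L × 121.14 mg/mmol × 0.161 L = 825.00 mg
potassium sulfate: 3.45 g/L × 0.161 L = 0.55545 g = 555.45 mg
cobalt chloride hexahydrate: 51.9 µmol/L × 237.9 g/mol × 0.161 L ÷ 1000 = 1.99 mg
soytone: 2.19 g/L × 0.161 L = 0.35259 g = 352.59 mg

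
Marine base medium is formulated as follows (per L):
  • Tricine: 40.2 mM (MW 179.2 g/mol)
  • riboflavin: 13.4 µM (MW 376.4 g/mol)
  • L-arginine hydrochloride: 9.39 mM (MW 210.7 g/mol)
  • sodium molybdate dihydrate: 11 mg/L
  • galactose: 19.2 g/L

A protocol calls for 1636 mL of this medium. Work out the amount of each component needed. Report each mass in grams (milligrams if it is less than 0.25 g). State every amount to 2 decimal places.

Scale factor relative to 1 L: 1.636.
Tricine: 40.2 mmol/L × 179.2 g/mol × 1.636 L ÷ 1000 = 11.79 g
riboflavin: 13.4 µmol/L × 376.4 g/mol × 1.636 L ÷ 1000 = 8.25 mg
L-arginine hydrochloride: 9.39 mmol/L × 210.7 g/mol × 1.636 L ÷ 1000 = 3.24 g
sodium molybdate dihydrate: 11 mg/L × 1.636 L = 18.00 mg
galactose: 19.2 g/L × 1.636 L = 31.41 g

Tricine 11.79 g; riboflavin 8.25 mg; L-arginine hydrochloride 3.24 g; sodium molybdate dihydrate 18.00 mg; galactose 31.41 g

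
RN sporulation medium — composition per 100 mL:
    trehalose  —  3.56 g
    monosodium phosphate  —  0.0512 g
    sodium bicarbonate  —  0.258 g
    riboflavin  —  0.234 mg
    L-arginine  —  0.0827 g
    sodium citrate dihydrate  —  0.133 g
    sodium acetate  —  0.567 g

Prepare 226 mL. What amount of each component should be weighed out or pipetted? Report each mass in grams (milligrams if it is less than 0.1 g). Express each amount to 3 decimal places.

trehalose 8.046 g; monosodium phosphate 0.116 g; sodium bicarbonate 0.583 g; riboflavin 0.529 mg; L-arginine 0.187 g; sodium citrate dihydrate 0.301 g; sodium acetate 1.281 g

Scale factor = 226 mL / 100 mL = 2.26.
trehalose: 3.56 g × (226 mL / 100 mL) = 8.046 g
monosodium phosphate: 0.0512 g × (226 mL / 100 mL) = 0.116 g
sodium bicarbonate: 0.258 g × (226 mL / 100 mL) = 0.583 g
riboflavin: 0.234 mg × (226 mL / 100 mL) = 0.529 mg
L-arginine: 0.0827 g × (226 mL / 100 mL) = 0.187 g
sodium citrate dihydrate: 0.133 g × (226 mL / 100 mL) = 0.301 g
sodium acetate: 0.567 g × (226 mL / 100 mL) = 1.281 g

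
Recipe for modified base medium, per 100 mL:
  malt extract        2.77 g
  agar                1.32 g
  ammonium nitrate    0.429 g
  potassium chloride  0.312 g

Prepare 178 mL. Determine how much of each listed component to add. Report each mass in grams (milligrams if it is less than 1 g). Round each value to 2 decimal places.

Scale factor = 178 mL / 100 mL = 1.78.
malt extract: 2.77 g × (178 mL / 100 mL) = 4.93 g
agar: 1.32 g × (178 mL / 100 mL) = 2.35 g
ammonium nitrate: 0.429 g × (178 mL / 100 mL) = 0.76362 g = 763.62 mg
potassium chloride: 0.312 g × (178 mL / 100 mL) = 0.55536 g = 555.36 mg

malt extract 4.93 g; agar 2.35 g; ammonium nitrate 763.62 mg; potassium chloride 555.36 mg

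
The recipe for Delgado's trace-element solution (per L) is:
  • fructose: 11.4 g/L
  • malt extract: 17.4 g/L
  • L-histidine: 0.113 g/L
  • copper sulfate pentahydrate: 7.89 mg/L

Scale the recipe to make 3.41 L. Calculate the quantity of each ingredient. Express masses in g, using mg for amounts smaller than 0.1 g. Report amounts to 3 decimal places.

Working volume: 3.41 L.
fructose: 11.4 g/L × 3.41 L = 38.874 g
malt extract: 17.4 g/L × 3.41 L = 59.334 g
L-histidine: 0.113 g/L × 3.41 L = 0.385 g
copper sulfate pentahydrate: 7.89 mg/L × 3.41 L = 26.905 mg

fructose 38.874 g; malt extract 59.334 g; L-histidine 0.385 g; copper sulfate pentahydrate 26.905 mg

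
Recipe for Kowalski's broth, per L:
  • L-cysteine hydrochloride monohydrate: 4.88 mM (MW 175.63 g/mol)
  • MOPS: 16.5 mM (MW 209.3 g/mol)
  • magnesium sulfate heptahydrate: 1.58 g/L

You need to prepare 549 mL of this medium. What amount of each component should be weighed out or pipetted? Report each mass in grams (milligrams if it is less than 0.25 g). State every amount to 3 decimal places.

L-cysteine hydrochloride monohydrate 0.471 g; MOPS 1.896 g; magnesium sulfate heptahydrate 0.867 g

Working volume: 549 mL = 0.549 L.
L-cysteine hydrochloride monohydrate: 4.88 mmol/L × 175.63 g/mol × 0.549 L ÷ 1000 = 0.471 g
MOPS: 16.5 mmol/L × 209.3 g/mol × 0.549 L ÷ 1000 = 1.896 g
magnesium sulfate heptahydrate: 1.58 g/L × 0.549 L = 0.867 g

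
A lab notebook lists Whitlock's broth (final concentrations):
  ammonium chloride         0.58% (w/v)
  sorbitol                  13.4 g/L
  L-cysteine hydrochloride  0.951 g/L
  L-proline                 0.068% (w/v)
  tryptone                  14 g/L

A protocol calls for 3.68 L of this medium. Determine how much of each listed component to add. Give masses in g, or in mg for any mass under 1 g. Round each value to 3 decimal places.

ammonium chloride 21.344 g; sorbitol 49.312 g; L-cysteine hydrochloride 3.500 g; L-proline 2.502 g; tryptone 51.520 g

Working volume: 3.68 L.
ammonium chloride: 0.58 g per 100 mL × 3680 mL ÷ 100 = 21.344 g
sorbitol: 13.4 g/L × 3.68 L = 49.312 g
L-cysteine hydrochloride: 0.951 g/L × 3.68 L = 3.500 g
L-proline: 0.068 g per 100 mL × 3680 mL ÷ 100 = 2.502 g
tryptone: 14 g/L × 3.68 L = 51.520 g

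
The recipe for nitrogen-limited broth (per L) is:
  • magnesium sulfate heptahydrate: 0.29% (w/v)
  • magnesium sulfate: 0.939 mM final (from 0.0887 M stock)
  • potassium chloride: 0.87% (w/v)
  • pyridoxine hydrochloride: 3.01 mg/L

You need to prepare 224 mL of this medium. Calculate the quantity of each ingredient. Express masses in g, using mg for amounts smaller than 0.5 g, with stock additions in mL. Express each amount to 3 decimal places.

Scale factor relative to 1 L: 0.224.
magnesium sulfate heptahydrate: 0.29 g per 100 mL × 224 mL ÷ 100 = 0.650 g
magnesium sulfate: dilute stock: 0.939 mM × 224 mL ÷ 88.7 mM = 2.371 mL
potassium chloride: 0.87% w/v = 8.7 g/L → 8.7 × 0.224 L = 1.949 g
pyridoxine hydrochloride: 3.01 mg/L × 0.224 L = 0.674 mg

magnesium sulfate heptahydrate 0.650 g; magnesium sulfate 2.371 mL; potassium chloride 1.949 g; pyridoxine hydrochloride 0.674 mg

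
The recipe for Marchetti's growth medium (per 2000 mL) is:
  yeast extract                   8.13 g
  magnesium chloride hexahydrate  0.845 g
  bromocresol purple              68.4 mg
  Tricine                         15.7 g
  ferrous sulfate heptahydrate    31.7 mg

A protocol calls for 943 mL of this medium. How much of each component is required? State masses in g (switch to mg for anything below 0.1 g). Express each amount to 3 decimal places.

Scale factor = 943 mL / 2000 mL = 0.4715.
yeast extract: 8.13 g × (943 mL / 2000 mL) = 3.833 g
magnesium chloride hexahydrate: 0.845 g × (943 mL / 2000 mL) = 0.398 g
bromocresol purple: 68.4 mg × (943 mL / 2000 mL) = 32.251 mg
Tricine: 15.7 g × (943 mL / 2000 mL) = 7.403 g
ferrous sulfate heptahydrate: 31.7 mg × (943 mL / 2000 mL) = 14.947 mg

yeast extract 3.833 g; magnesium chloride hexahydrate 0.398 g; bromocresol purple 32.251 mg; Tricine 7.403 g; ferrous sulfate heptahydrate 14.947 mg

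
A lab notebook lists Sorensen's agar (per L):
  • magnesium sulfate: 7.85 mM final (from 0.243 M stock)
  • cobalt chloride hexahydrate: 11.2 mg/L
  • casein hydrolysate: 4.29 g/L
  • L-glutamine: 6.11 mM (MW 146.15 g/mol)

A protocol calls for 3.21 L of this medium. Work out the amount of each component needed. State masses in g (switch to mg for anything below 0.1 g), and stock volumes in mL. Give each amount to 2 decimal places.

Working volume: 3.21 L.
magnesium sulfate: V = C2·V2/C1 = 7.85 mM × 3210 mL ÷ 243 mM = 103.70 mL
cobalt chloride hexahydrate: 11.2 mg/L × 3.21 L = 35.95 mg
casein hydrolysate: 4.29 g/L × 3.21 L = 13.77 g
L-glutamine: 6.11 mmol/L × 146.15 g/mol × 3.21 L ÷ 1000 = 2.87 g

magnesium sulfate 103.70 mL; cobalt chloride hexahydrate 35.95 mg; casein hydrolysate 13.77 g; L-glutamine 2.87 g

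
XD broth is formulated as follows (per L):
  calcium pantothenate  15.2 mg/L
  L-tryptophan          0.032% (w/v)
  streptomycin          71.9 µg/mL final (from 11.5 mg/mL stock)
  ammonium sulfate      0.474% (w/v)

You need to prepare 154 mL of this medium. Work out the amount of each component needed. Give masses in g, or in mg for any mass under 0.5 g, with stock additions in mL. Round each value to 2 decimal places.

Scale factor relative to 1 L: 0.154.
calcium pantothenate: 15.2 mg/L × 0.154 L = 2.34 mg
L-tryptophan: 0.032% w/v = 0.32 g/L → 0.32 × 0.154 L = 0.04928 g = 49.28 mg
streptomycin: dilute stock: 71.9 µg/mL × 154 mL ÷ 11500 µg/mL = 0.96 mL
ammonium sulfate: 0.474% w/v = 4.74 g/L → 4.74 × 0.154 L = 0.73 g

calcium pantothenate 2.34 mg; L-tryptophan 49.28 mg; streptomycin 0.96 mL; ammonium sulfate 0.73 g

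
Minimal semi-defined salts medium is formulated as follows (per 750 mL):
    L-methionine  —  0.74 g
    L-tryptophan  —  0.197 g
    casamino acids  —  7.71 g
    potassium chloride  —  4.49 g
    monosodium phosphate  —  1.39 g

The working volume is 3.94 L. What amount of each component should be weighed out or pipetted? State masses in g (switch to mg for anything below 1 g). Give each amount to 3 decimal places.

Ratio of target to recipe volume: 3940 / 750 = 5.25333.
L-methionine: 0.74 g × (3940 mL / 750 mL) = 3.887 g
L-tryptophan: 0.197 g × (3940 mL / 750 mL) = 1.035 g
casamino acids: 7.71 g × (3940 mL / 750 mL) = 40.503 g
potassium chloride: 4.49 g × (3940 mL / 750 mL) = 23.587 g
monosodium phosphate: 1.39 g × (3940 mL / 750 mL) = 7.302 g

L-methionine 3.887 g; L-tryptophan 1.035 g; casamino acids 40.503 g; potassium chloride 23.587 g; monosodium phosphate 7.302 g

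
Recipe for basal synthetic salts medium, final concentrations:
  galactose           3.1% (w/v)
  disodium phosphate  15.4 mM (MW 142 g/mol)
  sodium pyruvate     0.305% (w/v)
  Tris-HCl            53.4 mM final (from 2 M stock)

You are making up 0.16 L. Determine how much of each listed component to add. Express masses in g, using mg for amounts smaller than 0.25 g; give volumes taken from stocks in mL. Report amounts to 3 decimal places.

Working volume: 0.16 L.
galactose: 3.1% w/v = 31 g/L → 31 × 0.16 L = 4.960 g
disodium phosphate: 15.4 mmol/L × 142 g/mol × 0.16 L ÷ 1000 = 0.350 g
sodium pyruvate: 0.305 g per 100 mL × 160 mL ÷ 100 = 0.488 g
Tris-HCl: V = C2·V2/C1 = 53.4 mM × 160 mL ÷ 2000 mM = 4.272 mL

galactose 4.960 g; disodium phosphate 0.350 g; sodium pyruvate 0.488 g; Tris-HCl 4.272 mL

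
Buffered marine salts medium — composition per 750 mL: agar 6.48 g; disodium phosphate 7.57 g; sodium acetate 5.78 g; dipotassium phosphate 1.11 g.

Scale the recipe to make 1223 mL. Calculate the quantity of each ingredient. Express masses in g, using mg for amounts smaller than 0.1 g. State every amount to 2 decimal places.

agar 10.57 g; disodium phosphate 12.34 g; sodium acetate 9.43 g; dipotassium phosphate 1.81 g

Scale factor = 1223 mL / 750 mL = 1.63067.
agar: 6.48 g × (1223 mL / 750 mL) = 10.57 g
disodium phosphate: 7.57 g × (1223 mL / 750 mL) = 12.34 g
sodium acetate: 5.78 g × (1223 mL / 750 mL) = 9.43 g
dipotassium phosphate: 1.11 g × (1223 mL / 750 mL) = 1.81 g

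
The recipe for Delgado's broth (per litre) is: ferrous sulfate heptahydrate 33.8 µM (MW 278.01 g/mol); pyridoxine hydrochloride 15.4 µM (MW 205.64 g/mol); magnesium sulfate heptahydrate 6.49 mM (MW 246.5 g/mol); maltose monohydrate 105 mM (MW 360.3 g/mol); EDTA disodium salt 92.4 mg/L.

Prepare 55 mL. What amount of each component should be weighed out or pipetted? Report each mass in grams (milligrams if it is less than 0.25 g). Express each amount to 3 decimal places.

Scale factor relative to 1 L: 0.055.
ferrous sulfate heptahydrate: 33.8 µmol/L × 278.01 g/mol × 0.055 L ÷ 1000 = 0.517 mg
pyridoxine hydrochloride: 15.4 µmol/L × 205.64 g/mol × 0.055 L ÷ 1000 = 0.174 mg
magnesium sulfate heptahydrate: 6.49 mmol/L × 246.5 mg/mmol × 0.055 L = 87.988 mg
maltose monohydrate: 105 mmol/L × 360.3 g/mol × 0.055 L ÷ 1000 = 2.081 g
EDTA disodium salt: 92.4 mg/L × 0.055 L = 5.082 mg

ferrous sulfate heptahydrate 0.517 mg; pyridoxine hydrochloride 0.174 mg; magnesium sulfate heptahydrate 87.988 mg; maltose monohydrate 2.081 g; EDTA disodium salt 5.082 mg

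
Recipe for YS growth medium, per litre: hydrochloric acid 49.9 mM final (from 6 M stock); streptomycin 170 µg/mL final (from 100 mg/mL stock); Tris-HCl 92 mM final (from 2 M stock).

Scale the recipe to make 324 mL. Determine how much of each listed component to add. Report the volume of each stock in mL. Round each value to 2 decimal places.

hydrochloric acid 2.69 mL; streptomycin 0.55 mL; Tris-HCl 14.90 mL

Working volume: 324 mL = 0.324 L.
hydrochloric acid: dilute stock: 49.9 mM × 324 mL ÷ 6000 mM = 2.69 mL
streptomycin: V = C2·V2/C1 = 170 µg/mL × 324 mL ÷ 100000 µg/mL = 0.55 mL
Tris-HCl: C1V1 = C2V2 → 92 mM × 324 mL ÷ 2000 mM = 14.90 mL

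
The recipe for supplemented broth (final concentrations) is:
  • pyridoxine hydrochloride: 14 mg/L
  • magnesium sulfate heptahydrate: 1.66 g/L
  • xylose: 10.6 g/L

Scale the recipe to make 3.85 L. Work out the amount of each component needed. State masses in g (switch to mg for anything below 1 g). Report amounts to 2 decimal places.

pyridoxine hydrochloride 53.90 mg; magnesium sulfate heptahydrate 6.39 g; xylose 40.81 g

Working volume: 3.85 L.
pyridoxine hydrochloride: 14 mg/L × 3.85 L = 53.90 mg
magnesium sulfate heptahydrate: 1.66 g/L × 3.85 L = 6.39 g
xylose: 10.6 g/L × 3.85 L = 40.81 g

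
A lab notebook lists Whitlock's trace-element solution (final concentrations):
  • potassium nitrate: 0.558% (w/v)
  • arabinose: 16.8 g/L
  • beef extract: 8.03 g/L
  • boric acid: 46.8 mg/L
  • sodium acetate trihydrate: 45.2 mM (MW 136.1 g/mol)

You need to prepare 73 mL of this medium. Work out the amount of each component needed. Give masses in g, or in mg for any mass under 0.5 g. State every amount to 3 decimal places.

Scale factor relative to 1 L: 0.073.
potassium nitrate: 0.558% w/v = 5.58 g/L → 5.58 × 0.073 L = 0.40734 g = 407.340 mg
arabinose: 16.8 g/L × 0.073 L = 1.226 g
beef extract: 8.03 g/L × 0.073 L = 0.586 g
boric acid: 46.8 mg/L × 0.073 L = 3.416 mg
sodium acetate trihydrate: 45.2 mmol/L × 136.1 mg/mmol × 0.073 L = 449.076 mg

potassium nitrate 407.340 mg; arabinose 1.226 g; beef extract 0.586 g; boric acid 3.416 mg; sodium acetate trihydrate 449.076 mg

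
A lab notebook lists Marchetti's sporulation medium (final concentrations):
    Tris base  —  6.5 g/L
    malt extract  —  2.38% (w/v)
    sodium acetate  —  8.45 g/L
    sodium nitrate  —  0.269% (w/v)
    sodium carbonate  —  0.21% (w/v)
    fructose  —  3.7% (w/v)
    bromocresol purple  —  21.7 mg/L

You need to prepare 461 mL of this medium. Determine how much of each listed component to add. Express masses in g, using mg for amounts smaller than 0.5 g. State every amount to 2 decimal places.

Target volume = 461 mL = 0.461 L.
Tris base: 6.5 g/L × 0.461 L = 3.00 g
malt extract: 2.38% w/v = 23.8 g/L → 23.8 × 0.461 L = 10.97 g
sodium acetate: 8.45 g/L × 0.461 L = 3.90 g
sodium nitrate: 0.269 g per 100 mL × 461 mL ÷ 100 = 1.24 g
sodium carbonate: 0.21 g per 100 mL × 461 mL ÷ 100 = 0.97 g
fructose: 3.7 g per 100 mL × 461 mL ÷ 100 = 17.06 g
bromocresol purple: 21.7 mg/L × 0.461 L = 10.00 mg

Tris base 3.00 g; malt extract 10.97 g; sodium acetate 3.90 g; sodium nitrate 1.24 g; sodium carbonate 0.97 g; fructose 17.06 g; bromocresol purple 10.00 mg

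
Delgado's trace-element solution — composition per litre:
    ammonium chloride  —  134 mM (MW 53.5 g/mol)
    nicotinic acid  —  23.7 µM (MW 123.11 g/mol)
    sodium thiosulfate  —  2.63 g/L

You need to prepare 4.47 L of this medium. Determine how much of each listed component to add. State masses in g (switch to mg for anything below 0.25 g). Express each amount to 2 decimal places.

ammonium chloride 32.05 g; nicotinic acid 13.04 mg; sodium thiosulfate 11.76 g

Working volume: 4.47 L.
ammonium chloride: 134 mmol/L × 53.5 g/mol × 4.47 L ÷ 1000 = 32.05 g
nicotinic acid: 23.7 µmol/L × 123.11 g/mol × 4.47 L ÷ 1000 = 13.04 mg
sodium thiosulfate: 2.63 g/L × 4.47 L = 11.76 g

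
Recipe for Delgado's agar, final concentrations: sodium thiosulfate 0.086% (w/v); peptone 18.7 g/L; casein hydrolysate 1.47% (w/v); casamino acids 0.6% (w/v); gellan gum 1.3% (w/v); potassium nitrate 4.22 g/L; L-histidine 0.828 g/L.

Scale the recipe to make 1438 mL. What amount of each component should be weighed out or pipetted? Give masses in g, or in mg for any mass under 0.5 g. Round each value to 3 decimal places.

Target volume = 1438 mL = 1.438 L.
sodium thiosulfate: 0.086% w/v = 0.86 g/L → 0.86 × 1.438 L = 1.237 g
peptone: 18.7 g/L × 1.438 L = 26.891 g
casein hydrolysate: 1.47 g per 100 mL × 1438 mL ÷ 100 = 21.139 g
casamino acids: 0.6 g per 100 mL × 1438 mL ÷ 100 = 8.628 g
gellan gum: 1.3 g per 100 mL × 1438 mL ÷ 100 = 18.694 g
potassium nitrate: 4.22 g/L × 1.438 L = 6.068 g
L-histidine: 0.828 g/L × 1.438 L = 1.191 g

sodium thiosulfate 1.237 g; peptone 26.891 g; casein hydrolysate 21.139 g; casamino acids 8.628 g; gellan gum 18.694 g; potassium nitrate 6.068 g; L-histidine 1.191 g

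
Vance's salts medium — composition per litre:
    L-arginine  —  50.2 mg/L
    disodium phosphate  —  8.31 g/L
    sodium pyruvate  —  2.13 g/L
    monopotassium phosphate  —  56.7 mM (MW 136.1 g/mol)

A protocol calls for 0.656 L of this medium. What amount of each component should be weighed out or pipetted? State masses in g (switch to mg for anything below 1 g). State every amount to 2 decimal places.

Working volume: 0.656 L.
L-arginine: 50.2 mg/L × 0.656 L = 32.93 mg
disodium phosphate: 8.31 g/L × 0.656 L = 5.45 g
sodium pyruvate: 2.13 g/L × 0.656 L = 1.40 g
monopotassium phosphate: 56.7 mmol/L × 136.1 g/mol × 0.656 L ÷ 1000 = 5.06 g

L-arginine 32.93 mg; disodium phosphate 5.45 g; sodium pyruvate 1.40 g; monopotassium phosphate 5.06 g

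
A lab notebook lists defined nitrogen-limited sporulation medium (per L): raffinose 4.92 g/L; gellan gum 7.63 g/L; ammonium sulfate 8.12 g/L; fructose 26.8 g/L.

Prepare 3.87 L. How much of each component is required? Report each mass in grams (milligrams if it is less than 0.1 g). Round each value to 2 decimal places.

raffinose 19.04 g; gellan gum 29.53 g; ammonium sulfate 31.42 g; fructose 103.72 g

Scale factor relative to 1 L: 3.87.
raffinose: 4.92 g/L × 3.87 L = 19.04 g
gellan gum: 7.63 g/L × 3.87 L = 29.53 g
ammonium sulfate: 8.12 g/L × 3.87 L = 31.42 g
fructose: 26.8 g/L × 3.87 L = 103.72 g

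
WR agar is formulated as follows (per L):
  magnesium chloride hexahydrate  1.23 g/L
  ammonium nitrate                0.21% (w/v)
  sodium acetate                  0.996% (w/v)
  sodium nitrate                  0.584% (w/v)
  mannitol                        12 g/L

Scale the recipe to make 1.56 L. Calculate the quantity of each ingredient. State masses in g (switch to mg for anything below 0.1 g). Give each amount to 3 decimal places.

magnesium chloride hexahydrate 1.919 g; ammonium nitrate 3.276 g; sodium acetate 15.538 g; sodium nitrate 9.110 g; mannitol 18.720 g

Scale factor relative to 1 L: 1.56.
magnesium chloride hexahydrate: 1.23 g/L × 1.56 L = 1.919 g
ammonium nitrate: 0.21 g per 100 mL × 1560 mL ÷ 100 = 3.276 g
sodium acetate: 0.996 g per 100 mL × 1560 mL ÷ 100 = 15.538 g
sodium nitrate: 0.584 g per 100 mL × 1560 mL ÷ 100 = 9.110 g
mannitol: 12 g/L × 1.56 L = 18.720 g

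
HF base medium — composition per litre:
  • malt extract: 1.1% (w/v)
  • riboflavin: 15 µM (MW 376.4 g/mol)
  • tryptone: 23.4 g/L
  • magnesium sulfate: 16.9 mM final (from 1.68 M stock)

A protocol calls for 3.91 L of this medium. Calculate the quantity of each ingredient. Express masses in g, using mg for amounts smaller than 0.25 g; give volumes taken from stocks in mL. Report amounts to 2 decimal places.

malt extract 43.01 g; riboflavin 22.08 mg; tryptone 91.49 g; magnesium sulfate 39.33 mL

Scale factor relative to 1 L: 3.91.
malt extract: 1.1 g per 100 mL × 3910 mL ÷ 100 = 43.01 g
riboflavin: 15 µmol/L × 376.4 g/mol × 3.91 L ÷ 1000 = 22.08 mg
tryptone: 23.4 g/L × 3.91 L = 91.49 g
magnesium sulfate: C1V1 = C2V2 → 16.9 mM × 3910 mL ÷ 1680 mM = 39.33 mL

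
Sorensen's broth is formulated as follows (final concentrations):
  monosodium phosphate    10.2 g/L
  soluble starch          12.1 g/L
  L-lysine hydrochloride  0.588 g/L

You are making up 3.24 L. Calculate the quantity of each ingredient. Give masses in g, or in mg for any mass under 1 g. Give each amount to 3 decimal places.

Scale factor relative to 1 L: 3.24.
monosodium phosphate: 10.2 g/L × 3.24 L = 33.048 g
soluble starch: 12.1 g/L × 3.24 L = 39.204 g
L-lysine hydrochloride: 0.588 g/L × 3.24 L = 1.905 g

monosodium phosphate 33.048 g; soluble starch 39.204 g; L-lysine hydrochloride 1.905 g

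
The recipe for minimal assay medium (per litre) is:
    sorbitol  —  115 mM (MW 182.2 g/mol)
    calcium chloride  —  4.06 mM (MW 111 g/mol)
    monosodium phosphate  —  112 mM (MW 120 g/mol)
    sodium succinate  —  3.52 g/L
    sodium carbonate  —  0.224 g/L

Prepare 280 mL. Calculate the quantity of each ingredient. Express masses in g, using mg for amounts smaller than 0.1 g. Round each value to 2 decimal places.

sorbitol 5.87 g; calcium chloride 0.13 g; monosodium phosphate 3.76 g; sodium succinate 0.99 g; sodium carbonate 62.72 mg

Target volume = 280 mL = 0.28 L.
sorbitol: 115 mmol/L × 182.2 g/mol × 0.28 L ÷ 1000 = 5.87 g
calcium chloride: 4.06 mmol/L × 111 g/mol × 0.28 L ÷ 1000 = 0.13 g
monosodium phosphate: 112 mmol/L × 120 g/mol × 0.28 L ÷ 1000 = 3.76 g
sodium succinate: 3.52 g/L × 0.28 L = 0.99 g
sodium carbonate: 0.224 g/L × 0.28 L = 0.06272 g = 62.72 mg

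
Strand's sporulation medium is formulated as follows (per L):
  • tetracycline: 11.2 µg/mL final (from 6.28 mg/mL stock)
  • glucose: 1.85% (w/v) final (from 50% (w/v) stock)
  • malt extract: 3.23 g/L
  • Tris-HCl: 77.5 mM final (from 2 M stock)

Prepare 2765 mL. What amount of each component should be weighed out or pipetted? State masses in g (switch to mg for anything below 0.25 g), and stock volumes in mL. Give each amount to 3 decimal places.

tetracycline 4.931 mL; glucose 102.305 mL; malt extract 8.931 g; Tris-HCl 107.144 mL

Target volume = 2765 mL = 2.765 L.
tetracycline: C1V1 = C2V2 → 11.2 µg/mL × 2765 mL ÷ 6280 µg/mL = 4.931 mL
glucose: C1V1 = C2V2 → 1.85% ÷ 50% × 2765 mL = 102.305 mL
malt extract: 3.23 g/L × 2.765 L = 8.931 g
Tris-HCl: dilute stock: 77.5 mM × 2765 mL ÷ 2000 mM = 107.144 mL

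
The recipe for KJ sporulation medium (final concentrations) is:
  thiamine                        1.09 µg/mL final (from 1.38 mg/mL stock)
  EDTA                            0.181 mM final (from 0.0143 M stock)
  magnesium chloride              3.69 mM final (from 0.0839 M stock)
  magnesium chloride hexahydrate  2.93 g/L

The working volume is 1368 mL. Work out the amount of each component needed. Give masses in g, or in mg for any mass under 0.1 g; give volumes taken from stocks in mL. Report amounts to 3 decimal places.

thiamine 1.081 mL; EDTA 17.315 mL; magnesium chloride 60.166 mL; magnesium chloride hexahydrate 4.008 g

Working volume: 1368 mL = 1.368 L.
thiamine: C1V1 = C2V2 → 1.09 µg/mL × 1368 mL ÷ 1380 µg/mL = 1.081 mL
EDTA: V = C2·V2/C1 = 0.181 mM × 1368 mL ÷ 14.3 mM = 17.315 mL
magnesium chloride: V = C2·V2/C1 = 3.69 mM × 1368 mL ÷ 83.9 mM = 60.166 mL
magnesium chloride hexahydrate: 2.93 g/L × 1.368 L = 4.008 g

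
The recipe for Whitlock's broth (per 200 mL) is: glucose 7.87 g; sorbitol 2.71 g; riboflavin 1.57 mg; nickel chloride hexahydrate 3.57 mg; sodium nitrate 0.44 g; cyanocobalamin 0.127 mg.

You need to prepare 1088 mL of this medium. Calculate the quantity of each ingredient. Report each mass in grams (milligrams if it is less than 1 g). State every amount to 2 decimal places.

Ratio of target to recipe volume: 1088 / 200 = 5.44.
glucose: 7.87 g × (1088 mL / 200 mL) = 42.81 g
sorbitol: 2.71 g × (1088 mL / 200 mL) = 14.74 g
riboflavin: 1.57 mg × (1088 mL / 200 mL) = 8.54 mg
nickel chloride hexahydrate: 3.57 mg × (1088 mL / 200 mL) = 19.42 mg
sodium nitrate: 0.44 g × (1088 mL / 200 mL) = 2.39 g
cyanocobalamin: 0.127 mg × (1088 mL / 200 mL) = 0.69 mg

glucose 42.81 g; sorbitol 14.74 g; riboflavin 8.54 mg; nickel chloride hexahydrate 19.42 mg; sodium nitrate 2.39 g; cyanocobalamin 0.69 mg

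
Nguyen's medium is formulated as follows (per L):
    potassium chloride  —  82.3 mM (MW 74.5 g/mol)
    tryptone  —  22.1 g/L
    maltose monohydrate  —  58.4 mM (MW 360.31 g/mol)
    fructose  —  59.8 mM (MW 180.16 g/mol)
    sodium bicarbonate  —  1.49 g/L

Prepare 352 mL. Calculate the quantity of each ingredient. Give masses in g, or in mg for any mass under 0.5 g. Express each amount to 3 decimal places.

potassium chloride 2.158 g; tryptone 7.779 g; maltose monohydrate 7.407 g; fructose 3.792 g; sodium bicarbonate 0.524 g

Scale factor relative to 1 L: 0.352.
potassium chloride: 82.3 mmol/L × 74.5 g/mol × 0.352 L ÷ 1000 = 2.158 g
tryptone: 22.1 g/L × 0.352 L = 7.779 g
maltose monohydrate: 58.4 mmol/L × 360.31 g/mol × 0.352 L ÷ 1000 = 7.407 g
fructose: 59.8 mmol/L × 180.16 g/mol × 0.352 L ÷ 1000 = 3.792 g
sodium bicarbonate: 1.49 g/L × 0.352 L = 0.524 g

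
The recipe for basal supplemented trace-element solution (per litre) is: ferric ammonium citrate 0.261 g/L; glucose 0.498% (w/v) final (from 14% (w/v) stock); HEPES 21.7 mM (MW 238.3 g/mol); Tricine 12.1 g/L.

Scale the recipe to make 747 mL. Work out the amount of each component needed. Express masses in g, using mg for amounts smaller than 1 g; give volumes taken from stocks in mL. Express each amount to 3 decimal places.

Scale factor relative to 1 L: 0.747.
ferric ammonium citrate: 0.261 g/L × 0.747 L = 0.194967 g = 194.967 mg
glucose: dilute stock: 0.498% ÷ 14% × 747 mL = 26.572 mL
HEPES: 21.7 mmol/L × 238.3 g/mol × 0.747 L ÷ 1000 = 3.863 g
Tricine: 12.1 g/L × 0.747 L = 9.039 g

ferric ammonium citrate 194.967 mg; glucose 26.572 mL; HEPES 3.863 g; Tricine 9.039 g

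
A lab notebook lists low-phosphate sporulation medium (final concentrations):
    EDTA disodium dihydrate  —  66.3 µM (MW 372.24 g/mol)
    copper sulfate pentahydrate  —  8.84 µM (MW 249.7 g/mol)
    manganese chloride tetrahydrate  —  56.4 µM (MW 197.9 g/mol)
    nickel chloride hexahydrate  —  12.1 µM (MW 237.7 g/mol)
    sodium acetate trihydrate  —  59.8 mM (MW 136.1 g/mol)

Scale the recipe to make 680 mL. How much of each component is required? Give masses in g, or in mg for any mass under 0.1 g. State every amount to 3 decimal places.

EDTA disodium dihydrate 16.782 mg; copper sulfate pentahydrate 1.501 mg; manganese chloride tetrahydrate 7.590 mg; nickel chloride hexahydrate 1.956 mg; sodium acetate trihydrate 5.534 g

Target volume = 680 mL = 0.68 L.
EDTA disodium dihydrate: 66.3 µmol/L × 372.24 g/mol × 0.68 L ÷ 1000 = 16.782 mg
copper sulfate pentahydrate: 8.84 µmol/L × 249.7 g/mol × 0.68 L ÷ 1000 = 1.501 mg
manganese chloride tetrahydrate: 56.4 µmol/L × 197.9 g/mol × 0.68 L ÷ 1000 = 7.590 mg
nickel chloride hexahydrate: 12.1 µmol/L × 237.7 g/mol × 0.68 L ÷ 1000 = 1.956 mg
sodium acetate trihydrate: 59.8 mmol/L × 136.1 g/mol × 0.68 L ÷ 1000 = 5.534 g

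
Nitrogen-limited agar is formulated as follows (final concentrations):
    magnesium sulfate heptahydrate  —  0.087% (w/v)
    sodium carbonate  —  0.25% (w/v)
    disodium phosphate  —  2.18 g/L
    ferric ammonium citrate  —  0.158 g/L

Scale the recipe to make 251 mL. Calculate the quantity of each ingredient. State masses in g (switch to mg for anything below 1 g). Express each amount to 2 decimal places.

magnesium sulfate heptahydrate 218.37 mg; sodium carbonate 627.50 mg; disodium phosphate 547.18 mg; ferric ammonium citrate 39.66 mg

Scale factor relative to 1 L: 0.251.
magnesium sulfate heptahydrate: 0.087% w/v = 0.87 g/L → 0.87 × 0.251 L = 0.21837 g = 218.37 mg
sodium carbonate: 0.25% w/v = 2.5 g/L → 2.5 × 0.251 L = 0.6275 g = 627.50 mg
disodium phosphate: 2.18 g/L × 0.251 L = 0.54718 g = 547.18 mg
ferric ammonium citrate: 0.158 g/L × 0.251 L = 0.039658 g = 39.66 mg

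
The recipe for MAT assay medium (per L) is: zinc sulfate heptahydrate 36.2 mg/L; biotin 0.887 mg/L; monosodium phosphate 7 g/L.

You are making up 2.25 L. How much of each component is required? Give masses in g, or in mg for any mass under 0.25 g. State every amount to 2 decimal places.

zinc sulfate heptahydrate 81.45 mg; biotin 2.00 mg; monosodium phosphate 15.75 g

Working volume: 2.25 L.
zinc sulfate heptahydrate: 36.2 mg/L × 2.25 L = 81.45 mg
biotin: 0.887 mg/L × 2.25 L = 2.00 mg
monosodium phosphate: 7 g/L × 2.25 L = 15.75 g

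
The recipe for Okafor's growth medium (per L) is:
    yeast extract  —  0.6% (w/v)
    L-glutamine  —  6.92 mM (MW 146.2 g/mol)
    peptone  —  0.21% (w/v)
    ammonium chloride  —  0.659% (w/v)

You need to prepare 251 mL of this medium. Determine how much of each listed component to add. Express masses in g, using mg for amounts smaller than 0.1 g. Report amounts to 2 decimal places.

yeast extract 1.51 g; L-glutamine 0.25 g; peptone 0.53 g; ammonium chloride 1.65 g

Working volume: 251 mL = 0.251 L.
yeast extract: 0.6% w/v = 6 g/L → 6 × 0.251 L = 1.51 g
L-glutamine: 6.92 mmol/L × 146.2 g/mol × 0.251 L ÷ 1000 = 0.25 g
peptone: 0.21 g per 100 mL × 251 mL ÷ 100 = 0.53 g
ammonium chloride: 0.659 g per 100 mL × 251 mL ÷ 100 = 1.65 g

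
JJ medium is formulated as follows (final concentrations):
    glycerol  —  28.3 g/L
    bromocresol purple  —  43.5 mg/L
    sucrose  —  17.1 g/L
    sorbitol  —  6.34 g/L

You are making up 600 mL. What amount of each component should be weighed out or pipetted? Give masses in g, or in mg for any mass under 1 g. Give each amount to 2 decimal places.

Working volume: 600 mL = 0.6 L.
glycerol: 28.3 g/L × 0.6 L = 16.98 g
bromocresol purple: 43.5 mg/L × 0.6 L = 26.10 mg
sucrose: 17.1 g/L × 0.6 L = 10.26 g
sorbitol: 6.34 g/L × 0.6 L = 3.80 g

glycerol 16.98 g; bromocresol purple 26.10 mg; sucrose 10.26 g; sorbitol 3.80 g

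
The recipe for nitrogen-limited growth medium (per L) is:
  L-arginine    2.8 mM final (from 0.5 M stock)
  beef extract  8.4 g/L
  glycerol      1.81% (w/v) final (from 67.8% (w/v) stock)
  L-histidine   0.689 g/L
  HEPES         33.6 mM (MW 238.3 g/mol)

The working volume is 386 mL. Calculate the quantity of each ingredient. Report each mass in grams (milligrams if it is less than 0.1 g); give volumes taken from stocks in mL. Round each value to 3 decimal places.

Target volume = 386 mL = 0.386 L.
L-arginine: dilute stock: 2.8 mM × 386 mL ÷ 500 mM = 2.162 mL
beef extract: 8.4 g/L × 0.386 L = 3.242 g
glycerol: V = C2·V2/C1 = 1.81% ÷ 67.8% × 386 mL = 10.305 mL
L-histidine: 0.689 g/L × 0.386 L = 0.266 g
HEPES: 33.6 mmol/L × 238.3 g/mol × 0.386 L ÷ 1000 = 3.091 g

L-arginine 2.162 mL; beef extract 3.242 g; glycerol 10.305 mL; L-histidine 0.266 g; HEPES 3.091 g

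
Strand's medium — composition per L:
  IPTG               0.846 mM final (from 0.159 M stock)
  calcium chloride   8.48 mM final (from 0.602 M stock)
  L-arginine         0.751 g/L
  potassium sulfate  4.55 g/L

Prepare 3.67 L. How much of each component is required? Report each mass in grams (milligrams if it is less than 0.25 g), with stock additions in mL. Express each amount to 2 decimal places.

Working volume: 3.67 L.
IPTG: V = C2·V2/C1 = 0.846 mM × 3670 mL ÷ 159 mM = 19.53 mL
calcium chloride: V = C2·V2/C1 = 8.48 mM × 3670 mL ÷ 602 mM = 51.70 mL
L-arginine: 0.751 g/L × 3.67 L = 2.76 g
potassium sulfate: 4.55 g/L × 3.67 L = 16.70 g

IPTG 19.53 mL; calcium chloride 51.70 mL; L-arginine 2.76 g; potassium sulfate 16.70 g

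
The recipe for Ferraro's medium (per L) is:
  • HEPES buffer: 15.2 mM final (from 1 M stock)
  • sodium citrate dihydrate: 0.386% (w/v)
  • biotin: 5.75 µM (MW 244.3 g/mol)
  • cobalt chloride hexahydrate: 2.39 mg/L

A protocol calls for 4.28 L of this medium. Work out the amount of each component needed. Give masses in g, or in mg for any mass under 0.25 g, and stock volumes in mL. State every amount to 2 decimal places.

Working volume: 4.28 L.
HEPES buffer: dilute stock: 15.2 mM × 4280 mL ÷ 1000 mM = 65.06 mL
sodium citrate dihydrate: 0.386 g per 100 mL × 4280 mL ÷ 100 = 16.52 g
biotin: 5.75 µmol/L × 244.3 g/mol × 4.28 L ÷ 1000 = 6.01 mg
cobalt chloride hexahydrate: 2.39 mg/L × 4.28 L = 10.23 mg

HEPES buffer 65.06 mL; sodium citrate dihydrate 16.52 g; biotin 6.01 mg; cobalt chloride hexahydrate 10.23 mg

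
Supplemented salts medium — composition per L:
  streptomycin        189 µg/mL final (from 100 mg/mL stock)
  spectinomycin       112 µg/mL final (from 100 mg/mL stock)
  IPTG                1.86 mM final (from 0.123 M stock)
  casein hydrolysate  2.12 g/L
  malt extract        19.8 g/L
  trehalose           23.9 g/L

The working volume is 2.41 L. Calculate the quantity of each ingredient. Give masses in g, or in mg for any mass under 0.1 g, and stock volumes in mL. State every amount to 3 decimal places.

Scale factor relative to 1 L: 2.41.
streptomycin: V = C2·V2/C1 = 189 µg/mL × 2410 mL ÷ 100000 µg/mL = 4.555 mL
spectinomycin: dilute stock: 112 µg/mL × 2410 mL ÷ 100000 µg/mL = 2.699 mL
IPTG: V = C2·V2/C1 = 1.86 mM × 2410 mL ÷ 123 mM = 36.444 mL
casein hydrolysate: 2.12 g/L × 2.41 L = 5.109 g
malt extract: 19.8 g/L × 2.41 L = 47.718 g
trehalose: 23.9 g/L × 2.41 L = 57.599 g

streptomycin 4.555 mL; spectinomycin 2.699 mL; IPTG 36.444 mL; casein hydrolysate 5.109 g; malt extract 47.718 g; trehalose 57.599 g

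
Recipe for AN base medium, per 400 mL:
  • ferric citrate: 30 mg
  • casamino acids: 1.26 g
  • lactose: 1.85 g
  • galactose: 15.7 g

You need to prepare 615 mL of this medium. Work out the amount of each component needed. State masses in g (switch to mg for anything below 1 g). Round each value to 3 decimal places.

ferric citrate 46.125 mg; casamino acids 1.937 g; lactose 2.844 g; galactose 24.139 g

Ratio of target to recipe volume: 615 / 400 = 1.5375.
ferric citrate: 30 mg × (615 mL / 400 mL) = 46.125 mg
casamino acids: 1.26 g × (615 mL / 400 mL) = 1.937 g
lactose: 1.85 g × (615 mL / 400 mL) = 2.844 g
galactose: 15.7 g × (615 mL / 400 mL) = 24.139 g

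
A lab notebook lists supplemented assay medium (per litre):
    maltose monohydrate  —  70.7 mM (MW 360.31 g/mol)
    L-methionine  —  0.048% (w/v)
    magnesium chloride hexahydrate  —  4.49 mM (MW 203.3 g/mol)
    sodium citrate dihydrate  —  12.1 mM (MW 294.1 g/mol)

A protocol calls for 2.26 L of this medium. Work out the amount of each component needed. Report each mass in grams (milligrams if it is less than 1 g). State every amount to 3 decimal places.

Working volume: 2.26 L.
maltose monohydrate: 70.7 mmol/L × 360.31 g/mol × 2.26 L ÷ 1000 = 57.571 g
L-methionine: 0.048% w/v = 0.48 g/L → 0.48 × 2.26 L = 1.085 g
magnesium chloride hexahydrate: 4.49 mmol/L × 203.3 g/mol × 2.26 L ÷ 1000 = 2.063 g
sodium citrate dihydrate: 12.1 mmol/L × 294.1 g/mol × 2.26 L ÷ 1000 = 8.042 g

maltose monohydrate 57.571 g; L-methionine 1.085 g; magnesium chloride hexahydrate 2.063 g; sodium citrate dihydrate 8.042 g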